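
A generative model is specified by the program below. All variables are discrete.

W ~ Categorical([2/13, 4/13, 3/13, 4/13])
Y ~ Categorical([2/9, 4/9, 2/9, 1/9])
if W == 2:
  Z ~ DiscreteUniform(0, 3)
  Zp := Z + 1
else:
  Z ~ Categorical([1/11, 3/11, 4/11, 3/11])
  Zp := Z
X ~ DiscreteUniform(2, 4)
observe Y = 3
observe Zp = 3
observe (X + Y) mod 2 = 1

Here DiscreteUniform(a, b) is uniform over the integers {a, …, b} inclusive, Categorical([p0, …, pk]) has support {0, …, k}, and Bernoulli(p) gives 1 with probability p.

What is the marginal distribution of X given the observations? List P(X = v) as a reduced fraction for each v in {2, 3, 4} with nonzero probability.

Enumerate traces; 8 have nonzero weight after conditioning:
  (W=0, Y=3, Z=3, X=2) weight 2/1287
  (W=0, Y=3, Z=3, X=4) weight 2/1287
  (W=1, Y=3, Z=3, X=2) weight 4/1287
  (W=1, Y=3, Z=3, X=4) weight 4/1287
  (W=2, Y=3, Z=2, X=2) weight 1/468
  (W=2, Y=3, Z=2, X=4) weight 1/468
  (W=3, Y=3, Z=3, X=2) weight 4/1287
  (W=3, Y=3, Z=3, X=4) weight 4/1287
Group by X:
  weight(X=2) = 17/1716
  weight(X=4) = 17/1716
Total weight = 17/1716 + 17/1716 = 17/858
P(X=2 | obs) = 17/1716 / 17/858 = 1/2
P(X=4 | obs) = 17/1716 / 17/858 = 1/2

P(X=2) = 1/2, P(X=4) = 1/2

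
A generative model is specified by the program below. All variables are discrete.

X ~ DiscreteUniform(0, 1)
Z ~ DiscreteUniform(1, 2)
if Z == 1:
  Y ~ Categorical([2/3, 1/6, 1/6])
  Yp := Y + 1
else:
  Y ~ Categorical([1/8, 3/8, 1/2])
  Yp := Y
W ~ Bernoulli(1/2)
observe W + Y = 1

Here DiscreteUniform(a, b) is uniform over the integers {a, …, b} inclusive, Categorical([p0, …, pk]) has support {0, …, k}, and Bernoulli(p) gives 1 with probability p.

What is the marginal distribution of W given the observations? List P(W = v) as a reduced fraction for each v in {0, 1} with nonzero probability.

P(W=0) = 13/32, P(W=1) = 19/32

Enumerate traces; 8 have nonzero weight after conditioning:
  (X=0, Z=1, Y=0, W=1) weight 1/12
  (X=0, Z=1, Y=1, W=0) weight 1/48
  (X=0, Z=2, Y=0, W=1) weight 1/64
  (X=0, Z=2, Y=1, W=0) weight 3/64
  (X=1, Z=1, Y=0, W=1) weight 1/12
  (X=1, Z=1, Y=1, W=0) weight 1/48
  (X=1, Z=2, Y=0, W=1) weight 1/64
  (X=1, Z=2, Y=1, W=0) weight 3/64
Group by W:
  weight(W=0) = 13/96
  weight(W=1) = 19/96
Total weight = 13/96 + 19/96 = 1/3
P(W=0 | obs) = 13/96 / 1/3 = 13/32
P(W=1 | obs) = 19/96 / 1/3 = 19/32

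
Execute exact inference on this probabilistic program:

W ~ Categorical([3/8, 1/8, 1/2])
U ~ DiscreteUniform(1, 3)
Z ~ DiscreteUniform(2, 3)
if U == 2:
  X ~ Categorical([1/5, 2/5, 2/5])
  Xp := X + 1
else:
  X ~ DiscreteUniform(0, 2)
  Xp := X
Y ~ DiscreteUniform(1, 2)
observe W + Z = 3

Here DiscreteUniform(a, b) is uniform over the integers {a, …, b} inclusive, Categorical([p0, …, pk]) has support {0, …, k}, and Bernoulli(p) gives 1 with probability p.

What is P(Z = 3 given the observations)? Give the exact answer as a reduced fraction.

Enumerate traces; 36 have nonzero weight after conditioning:
  (W=0, U=1, Z=3, X=0, Y=1) weight 1/96
  (W=0, U=1, Z=3, X=0, Y=2) weight 1/96
  (W=0, U=1, Z=3, X=1, Y=1) weight 1/96
  (W=0, U=1, Z=3, X=1, Y=2) weight 1/96
  (W=0, U=1, Z=3, X=2, Y=1) weight 1/96
  (W=0, U=1, Z=3, X=2, Y=2) weight 1/96
  (W=0, U=2, Z=3, X=0, Y=1) weight 1/160
  (W=0, U=2, Z=3, X=0, Y=2) weight 1/160
  (W=1, U=1, Z=2, X=0, Y=1) weight 1/288
  … 27 more
Group by Z:
  weight(Z=2) = 1/16
  weight(Z=3) = 3/16
Total weight = 1/16 + 3/16 = 1/4
P(Z=2 | obs) = 1/16 / 1/4 = 1/4
P(Z=3 | obs) = 3/16 / 1/4 = 3/4

P(Z = 3 | obs) = 3/4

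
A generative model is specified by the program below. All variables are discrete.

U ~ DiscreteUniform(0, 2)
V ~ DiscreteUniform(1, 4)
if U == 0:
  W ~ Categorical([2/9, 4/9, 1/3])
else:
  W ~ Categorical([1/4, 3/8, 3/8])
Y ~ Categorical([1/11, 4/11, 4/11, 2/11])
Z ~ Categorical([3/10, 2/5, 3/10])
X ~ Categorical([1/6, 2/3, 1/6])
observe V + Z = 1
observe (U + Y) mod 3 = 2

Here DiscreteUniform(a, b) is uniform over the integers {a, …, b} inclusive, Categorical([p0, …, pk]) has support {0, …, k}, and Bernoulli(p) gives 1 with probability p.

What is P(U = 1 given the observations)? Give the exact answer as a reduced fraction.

Enumerate traces; 36 have nonzero weight after conditioning:
  (U=0, V=1, W=0, Y=2, Z=0, X=0) weight 1/2970
  (U=0, V=1, W=0, Y=2, Z=0, X=1) weight 2/1485
  (U=0, V=1, W=0, Y=2, Z=0, X=2) weight 1/2970
  (U=0, V=1, W=1, Y=2, Z=0, X=0) weight 1/1485
  (U=0, V=1, W=1, Y=2, Z=0, X=1) weight 4/1485
  (U=0, V=1, W=1, Y=2, Z=0, X=2) weight 1/1485
  (U=0, V=1, W=2, Y=2, Z=0, X=0) weight 1/1980
  (U=0, V=1, W=2, Y=2, Z=0, X=1) weight 1/495
  (U=1, V=1, W=0, Y=1, Z=0, X=0) weight 1/2640
  (U=2, V=1, W=0, Y=0, Z=0, X=0) weight 1/10560
  … 26 more
Group by U:
  weight(U=0) = 1/110
  weight(U=1) = 1/110
  weight(U=2) = 3/440
Total weight = 1/110 + 1/110 + 3/440 = 1/40
P(U=0 | obs) = 1/110 / 1/40 = 4/11
P(U=1 | obs) = 1/110 / 1/40 = 4/11
P(U=2 | obs) = 3/440 / 1/40 = 3/11

P(U = 1 | obs) = 4/11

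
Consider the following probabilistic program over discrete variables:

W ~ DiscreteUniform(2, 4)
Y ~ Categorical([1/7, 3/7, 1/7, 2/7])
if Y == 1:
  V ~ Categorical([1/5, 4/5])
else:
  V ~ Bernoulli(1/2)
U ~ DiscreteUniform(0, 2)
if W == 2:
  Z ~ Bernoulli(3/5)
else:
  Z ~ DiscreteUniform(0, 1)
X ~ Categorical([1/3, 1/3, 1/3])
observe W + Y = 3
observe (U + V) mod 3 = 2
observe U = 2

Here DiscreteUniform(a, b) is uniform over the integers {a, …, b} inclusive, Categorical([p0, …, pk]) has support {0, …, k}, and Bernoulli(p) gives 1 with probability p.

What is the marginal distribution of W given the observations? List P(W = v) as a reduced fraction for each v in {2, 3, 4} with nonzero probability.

Enumerate traces; 12 have nonzero weight after conditioning:
  (W=2, Y=1, V=0, U=2, Z=0, X=0) weight 2/1575
  (W=2, Y=1, V=0, U=2, Z=0, X=1) weight 2/1575
  (W=2, Y=1, V=0, U=2, Z=0, X=2) weight 2/1575
  (W=2, Y=1, V=0, U=2, Z=1, X=0) weight 1/525
  (W=2, Y=1, V=0, U=2, Z=1, X=1) weight 1/525
  (W=2, Y=1, V=0, U=2, Z=1, X=2) weight 1/525
  (W=3, Y=0, V=0, U=2, Z=0, X=0) weight 1/756
  (W=3, Y=0, V=0, U=2, Z=0, X=1) weight 1/756
  … 4 more
Group by W:
  weight(W=2) = 1/105
  weight(W=3) = 1/126
Total weight = 1/105 + 1/126 = 11/630
P(W=2 | obs) = 1/105 / 11/630 = 6/11
P(W=3 | obs) = 1/126 / 11/630 = 5/11

P(W=2) = 6/11, P(W=3) = 5/11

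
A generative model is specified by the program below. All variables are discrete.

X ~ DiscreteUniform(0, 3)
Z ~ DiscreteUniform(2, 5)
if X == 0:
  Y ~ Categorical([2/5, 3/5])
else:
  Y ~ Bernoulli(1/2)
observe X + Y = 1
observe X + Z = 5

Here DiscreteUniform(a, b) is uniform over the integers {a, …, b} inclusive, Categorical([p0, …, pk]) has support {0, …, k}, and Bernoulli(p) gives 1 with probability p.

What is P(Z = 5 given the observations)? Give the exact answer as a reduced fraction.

Enumerate traces; 2 have nonzero weight after conditioning:
  (X=0, Z=5, Y=1) weight 3/80
  (X=1, Z=4, Y=0) weight 1/32
Group by Z:
  weight(Z=4) = 1/32
  weight(Z=5) = 3/80
Total weight = 1/32 + 3/80 = 11/160
P(Z=4 | obs) = 1/32 / 11/160 = 5/11
P(Z=5 | obs) = 3/80 / 11/160 = 6/11

P(Z = 5 | obs) = 6/11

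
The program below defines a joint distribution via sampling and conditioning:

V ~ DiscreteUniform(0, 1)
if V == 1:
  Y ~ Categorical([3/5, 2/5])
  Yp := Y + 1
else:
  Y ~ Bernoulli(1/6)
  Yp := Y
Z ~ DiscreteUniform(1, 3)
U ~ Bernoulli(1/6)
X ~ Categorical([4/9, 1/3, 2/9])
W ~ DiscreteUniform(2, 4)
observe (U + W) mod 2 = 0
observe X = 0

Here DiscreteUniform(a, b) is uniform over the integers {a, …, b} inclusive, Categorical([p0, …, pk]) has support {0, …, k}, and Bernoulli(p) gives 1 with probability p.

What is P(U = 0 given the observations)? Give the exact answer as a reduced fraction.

P(U = 0 | obs) = 10/11

Enumerate traces; 36 have nonzero weight after conditioning:
  (V=0, Y=0, Z=1, U=0, X=0, W=2) weight 25/1458
  (V=0, Y=0, Z=1, U=0, X=0, W=4) weight 25/1458
  (V=0, Y=0, Z=1, U=1, X=0, W=3) weight 5/1458
  (V=0, Y=0, Z=2, U=0, X=0, W=2) weight 25/1458
  (V=0, Y=0, Z=2, U=0, X=0, W=4) weight 25/1458
  (V=0, Y=0, Z=2, U=1, X=0, W=3) weight 5/1458
  (V=0, Y=0, Z=3, U=0, X=0, W=2) weight 25/1458
  (V=0, Y=0, Z=3, U=0, X=0, W=4) weight 25/1458
  … 28 more
Group by U:
  weight(U=0) = 20/81
  weight(U=1) = 2/81
Total weight = 20/81 + 2/81 = 22/81
P(U=0 | obs) = 20/81 / 22/81 = 10/11
P(U=1 | obs) = 2/81 / 22/81 = 1/11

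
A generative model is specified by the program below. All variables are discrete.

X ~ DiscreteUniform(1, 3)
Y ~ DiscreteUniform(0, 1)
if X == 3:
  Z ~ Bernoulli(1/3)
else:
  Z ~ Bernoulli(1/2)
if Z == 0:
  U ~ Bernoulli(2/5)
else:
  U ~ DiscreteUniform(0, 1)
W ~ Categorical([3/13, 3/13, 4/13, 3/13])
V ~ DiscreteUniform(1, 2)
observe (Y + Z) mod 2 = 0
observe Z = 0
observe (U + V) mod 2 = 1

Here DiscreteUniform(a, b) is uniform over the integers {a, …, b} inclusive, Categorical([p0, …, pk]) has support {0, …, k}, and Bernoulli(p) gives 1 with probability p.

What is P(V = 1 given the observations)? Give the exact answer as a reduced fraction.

P(V = 1 | obs) = 3/5

Enumerate traces; 24 have nonzero weight after conditioning:
  (X=1, Y=0, Z=0, U=0, W=0, V=1) weight 3/520
  (X=1, Y=0, Z=0, U=0, W=1, V=1) weight 3/520
  (X=1, Y=0, Z=0, U=0, W=2, V=1) weight 1/130
  (X=1, Y=0, Z=0, U=0, W=3, V=1) weight 3/520
  (X=1, Y=0, Z=0, U=1, W=0, V=2) weight 1/260
  (X=1, Y=0, Z=0, U=1, W=1, V=2) weight 1/260
  (X=1, Y=0, Z=0, U=1, W=2, V=2) weight 1/195
  (X=1, Y=0, Z=0, U=1, W=3, V=2) weight 1/260
  … 16 more
Group by V:
  weight(V=1) = 1/12
  weight(V=2) = 1/18
Total weight = 1/12 + 1/18 = 5/36
P(V=1 | obs) = 1/12 / 5/36 = 3/5
P(V=2 | obs) = 1/18 / 5/36 = 2/5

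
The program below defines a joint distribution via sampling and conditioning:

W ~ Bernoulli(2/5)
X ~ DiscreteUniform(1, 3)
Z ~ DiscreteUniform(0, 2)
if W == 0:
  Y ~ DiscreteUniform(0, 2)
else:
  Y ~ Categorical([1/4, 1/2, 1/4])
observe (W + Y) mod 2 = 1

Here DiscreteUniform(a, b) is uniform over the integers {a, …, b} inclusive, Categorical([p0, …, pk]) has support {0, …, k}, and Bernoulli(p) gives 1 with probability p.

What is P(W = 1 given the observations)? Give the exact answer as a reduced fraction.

Enumerate traces; 27 have nonzero weight after conditioning:
  (W=0, X=1, Z=0, Y=1) weight 1/45
  (W=0, X=1, Z=1, Y=1) weight 1/45
  (W=0, X=1, Z=2, Y=1) weight 1/45
  (W=0, X=2, Z=0, Y=1) weight 1/45
  (W=0, X=2, Z=1, Y=1) weight 1/45
  (W=0, X=2, Z=2, Y=1) weight 1/45
  (W=0, X=3, Z=0, Y=1) weight 1/45
  (W=0, X=3, Z=1, Y=1) weight 1/45
  (W=1, X=1, Z=0, Y=0) weight 1/90
  … 18 more
Group by W:
  weight(W=0) = 1/5
  weight(W=1) = 1/5
Total weight = 1/5 + 1/5 = 2/5
P(W=0 | obs) = 1/5 / 2/5 = 1/2
P(W=1 | obs) = 1/5 / 2/5 = 1/2

P(W = 1 | obs) = 1/2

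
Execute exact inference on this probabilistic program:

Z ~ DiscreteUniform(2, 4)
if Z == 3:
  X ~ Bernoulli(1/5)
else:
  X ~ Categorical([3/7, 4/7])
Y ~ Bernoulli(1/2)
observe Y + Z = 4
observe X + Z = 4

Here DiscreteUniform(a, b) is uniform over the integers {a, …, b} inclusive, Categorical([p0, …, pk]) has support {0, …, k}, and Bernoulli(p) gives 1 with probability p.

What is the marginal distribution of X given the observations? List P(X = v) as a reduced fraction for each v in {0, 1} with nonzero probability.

Enumerate traces; 2 have nonzero weight after conditioning:
  (Z=3, X=1, Y=1) weight 1/30
  (Z=4, X=0, Y=0) weight 1/14
Group by X:
  weight(X=0) = 1/14
  weight(X=1) = 1/30
Total weight = 1/14 + 1/30 = 11/105
P(X=0 | obs) = 1/14 / 11/105 = 15/22
P(X=1 | obs) = 1/30 / 11/105 = 7/22

P(X=0) = 15/22, P(X=1) = 7/22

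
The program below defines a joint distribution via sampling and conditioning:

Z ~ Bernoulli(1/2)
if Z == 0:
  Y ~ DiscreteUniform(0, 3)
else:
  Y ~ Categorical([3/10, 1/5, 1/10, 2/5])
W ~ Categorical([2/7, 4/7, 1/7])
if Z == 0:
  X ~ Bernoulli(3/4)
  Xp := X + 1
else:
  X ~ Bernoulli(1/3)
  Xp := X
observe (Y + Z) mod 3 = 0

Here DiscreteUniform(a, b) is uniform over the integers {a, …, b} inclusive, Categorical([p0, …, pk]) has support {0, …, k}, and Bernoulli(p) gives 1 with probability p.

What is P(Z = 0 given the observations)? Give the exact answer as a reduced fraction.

P(Z = 0 | obs) = 5/6

Enumerate traces; 18 have nonzero weight after conditioning:
  (Z=0, Y=0, W=0, X=0) weight 1/112
  (Z=0, Y=0, W=0, X=1) weight 3/112
  (Z=0, Y=0, W=1, X=0) weight 1/56
  (Z=0, Y=0, W=1, X=1) weight 3/56
  (Z=0, Y=0, W=2, X=0) weight 1/224
  (Z=0, Y=0, W=2, X=1) weight 3/224
  (Z=0, Y=3, W=0, X=0) weight 1/112
  (Z=0, Y=3, W=0, X=1) weight 3/112
  (Z=1, Y=2, W=0, X=0) weight 1/105
  … 9 more
Group by Z:
  weight(Z=0) = 1/4
  weight(Z=1) = 1/20
Total weight = 1/4 + 1/20 = 3/10
P(Z=0 | obs) = 1/4 / 3/10 = 5/6
P(Z=1 | obs) = 1/20 / 3/10 = 1/6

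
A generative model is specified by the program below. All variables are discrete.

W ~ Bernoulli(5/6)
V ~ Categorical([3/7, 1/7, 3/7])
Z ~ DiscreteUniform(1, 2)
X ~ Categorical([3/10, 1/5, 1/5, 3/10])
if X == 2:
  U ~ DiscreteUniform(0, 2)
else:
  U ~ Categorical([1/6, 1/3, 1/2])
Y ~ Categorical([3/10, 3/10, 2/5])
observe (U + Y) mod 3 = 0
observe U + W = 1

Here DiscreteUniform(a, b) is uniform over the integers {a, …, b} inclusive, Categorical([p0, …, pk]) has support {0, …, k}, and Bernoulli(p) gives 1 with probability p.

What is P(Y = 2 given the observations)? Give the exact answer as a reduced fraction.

P(Y = 2 | obs) = 4/13

Enumerate traces; 48 have nonzero weight after conditioning:
  (W=0, V=0, Z=1, X=0, U=1, Y=2) weight 1/700
  (W=0, V=0, Z=1, X=1, U=1, Y=2) weight 1/1050
  (W=0, V=0, Z=1, X=2, U=1, Y=2) weight 1/1050
  (W=0, V=0, Z=1, X=3, U=1, Y=2) weight 1/700
  (W=0, V=0, Z=2, X=0, U=1, Y=2) weight 1/700
  (W=0, V=0, Z=2, X=1, U=1, Y=2) weight 1/1050
  (W=0, V=0, Z=2, X=2, U=1, Y=2) weight 1/1050
  (W=0, V=0, Z=2, X=3, U=1, Y=2) weight 1/700
  (W=1, V=0, Z=1, X=0, U=0, Y=0) weight 3/1120
  … 39 more
Group by Y:
  weight(Y=0) = 1/20
  weight(Y=2) = 1/45
Total weight = 1/20 + 1/45 = 13/180
P(Y=0 | obs) = 1/20 / 13/180 = 9/13
P(Y=2 | obs) = 1/45 / 13/180 = 4/13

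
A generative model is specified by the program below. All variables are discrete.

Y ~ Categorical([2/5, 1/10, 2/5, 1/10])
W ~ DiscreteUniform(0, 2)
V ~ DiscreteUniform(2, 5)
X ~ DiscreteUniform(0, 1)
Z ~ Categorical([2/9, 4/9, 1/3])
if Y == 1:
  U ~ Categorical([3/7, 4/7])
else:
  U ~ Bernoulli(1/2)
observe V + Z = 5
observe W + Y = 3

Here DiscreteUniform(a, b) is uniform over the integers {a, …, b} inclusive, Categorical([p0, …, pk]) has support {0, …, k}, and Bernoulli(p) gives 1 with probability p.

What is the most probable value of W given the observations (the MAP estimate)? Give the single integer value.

argmax_v P(W = v | obs) = 1

Enumerate traces; 36 have nonzero weight after conditioning:
  (Y=1, W=2, V=3, X=0, Z=2, U=0) weight 1/1680
  (Y=1, W=2, V=3, X=0, Z=2, U=1) weight 1/1260
  (Y=1, W=2, V=3, X=1, Z=2, U=0) weight 1/1680
  (Y=1, W=2, V=3, X=1, Z=2, U=1) weight 1/1260
  (Y=1, W=2, V=4, X=0, Z=1, U=0) weight 1/1260
  (Y=1, W=2, V=4, X=0, Z=1, U=1) weight 1/945
  (Y=1, W=2, V=4, X=1, Z=1, U=0) weight 1/1260
  (Y=1, W=2, V=4, X=1, Z=1, U=1) weight 1/945
  (Y=2, W=1, V=3, X=0, Z=2, U=0) weight 1/360
  (Y=3, W=0, V=3, X=0, Z=2, U=0) weight 1/1440
  … 26 more
Group by W:
  weight(W=0) = 1/120
  weight(W=1) = 1/30
  weight(W=2) = 1/120
Total weight = 1/120 + 1/30 + 1/120 = 1/20
P(W=0 | obs) = 1/120 / 1/20 = 1/6
P(W=1 | obs) = 1/30 / 1/20 = 2/3
P(W=2 | obs) = 1/120 / 1/20 = 1/6
argmax = 1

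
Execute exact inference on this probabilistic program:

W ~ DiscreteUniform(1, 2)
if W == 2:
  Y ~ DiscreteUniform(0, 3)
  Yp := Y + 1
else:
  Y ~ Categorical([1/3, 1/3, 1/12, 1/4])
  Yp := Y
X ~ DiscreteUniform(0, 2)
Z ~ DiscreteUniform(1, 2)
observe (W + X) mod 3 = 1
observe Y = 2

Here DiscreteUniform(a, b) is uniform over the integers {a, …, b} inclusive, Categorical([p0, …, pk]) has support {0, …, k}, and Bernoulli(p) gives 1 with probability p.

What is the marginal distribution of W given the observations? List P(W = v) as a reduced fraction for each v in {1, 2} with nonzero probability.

P(W=1) = 1/4, P(W=2) = 3/4

Enumerate traces; 4 have nonzero weight after conditioning:
  (W=1, Y=2, X=0, Z=1) weight 1/144
  (W=1, Y=2, X=0, Z=2) weight 1/144
  (W=2, Y=2, X=2, Z=1) weight 1/48
  (W=2, Y=2, X=2, Z=2) weight 1/48
Group by W:
  weight(W=1) = 1/72
  weight(W=2) = 1/24
Total weight = 1/72 + 1/24 = 1/18
P(W=1 | obs) = 1/72 / 1/18 = 1/4
P(W=2 | obs) = 1/24 / 1/18 = 3/4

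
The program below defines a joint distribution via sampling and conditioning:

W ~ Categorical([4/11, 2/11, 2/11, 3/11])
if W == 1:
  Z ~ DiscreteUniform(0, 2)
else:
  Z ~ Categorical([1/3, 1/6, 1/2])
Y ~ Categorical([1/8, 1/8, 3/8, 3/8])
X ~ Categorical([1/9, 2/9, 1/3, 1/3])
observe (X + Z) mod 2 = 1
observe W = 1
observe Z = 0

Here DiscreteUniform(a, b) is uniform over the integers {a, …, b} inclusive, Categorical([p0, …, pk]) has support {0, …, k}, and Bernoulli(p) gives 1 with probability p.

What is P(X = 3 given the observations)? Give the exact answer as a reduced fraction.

P(X = 3 | obs) = 3/5

Enumerate traces; 8 have nonzero weight after conditioning:
  (W=1, Z=0, Y=0, X=1) weight 1/594
  (W=1, Z=0, Y=0, X=3) weight 1/396
  (W=1, Z=0, Y=1, X=1) weight 1/594
  (W=1, Z=0, Y=1, X=3) weight 1/396
  (W=1, Z=0, Y=2, X=1) weight 1/198
  (W=1, Z=0, Y=2, X=3) weight 1/132
  (W=1, Z=0, Y=3, X=1) weight 1/198
  (W=1, Z=0, Y=3, X=3) weight 1/132
Group by X:
  weight(X=1) = 4/297
  weight(X=3) = 2/99
Total weight = 4/297 + 2/99 = 10/297
P(X=1 | obs) = 4/297 / 10/297 = 2/5
P(X=3 | obs) = 2/99 / 10/297 = 3/5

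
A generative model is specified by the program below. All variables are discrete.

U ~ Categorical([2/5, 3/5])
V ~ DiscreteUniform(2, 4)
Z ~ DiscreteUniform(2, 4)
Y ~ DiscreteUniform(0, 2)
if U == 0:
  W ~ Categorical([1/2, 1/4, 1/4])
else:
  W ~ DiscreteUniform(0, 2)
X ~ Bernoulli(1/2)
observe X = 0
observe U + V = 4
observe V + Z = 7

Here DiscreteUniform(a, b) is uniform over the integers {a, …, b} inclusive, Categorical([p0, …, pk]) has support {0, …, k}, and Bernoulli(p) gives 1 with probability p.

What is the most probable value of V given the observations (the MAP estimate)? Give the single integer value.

argmax_v P(V = v | obs) = 3

Enumerate traces; 18 have nonzero weight after conditioning:
  (U=0, V=4, Z=3, Y=0, W=0, X=0) weight 1/270
  (U=0, V=4, Z=3, Y=0, W=1, X=0) weight 1/540
  (U=0, V=4, Z=3, Y=0, W=2, X=0) weight 1/540
  (U=0, V=4, Z=3, Y=1, W=0, X=0) weight 1/270
  (U=0, V=4, Z=3, Y=1, W=1, X=0) weight 1/540
  (U=0, V=4, Z=3, Y=1, W=2, X=0) weight 1/540
  (U=0, V=4, Z=3, Y=2, W=0, X=0) weight 1/270
  (U=0, V=4, Z=3, Y=2, W=1, X=0) weight 1/540
  (U=1, V=3, Z=4, Y=0, W=0, X=0) weight 1/270
  … 9 more
Group by V:
  weight(V=3) = 1/30
  weight(V=4) = 1/45
Total weight = 1/30 + 1/45 = 1/18
P(V=3 | obs) = 1/30 / 1/18 = 3/5
P(V=4 | obs) = 1/45 / 1/18 = 2/5
argmax = 3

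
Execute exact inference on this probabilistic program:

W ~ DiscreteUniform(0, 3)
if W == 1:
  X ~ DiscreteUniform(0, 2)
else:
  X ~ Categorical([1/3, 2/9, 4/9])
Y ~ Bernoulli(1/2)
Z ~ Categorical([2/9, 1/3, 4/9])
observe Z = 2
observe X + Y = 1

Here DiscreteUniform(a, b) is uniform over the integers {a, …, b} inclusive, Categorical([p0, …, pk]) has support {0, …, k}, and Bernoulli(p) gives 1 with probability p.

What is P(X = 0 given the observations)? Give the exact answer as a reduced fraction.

Enumerate traces; 8 have nonzero weight after conditioning:
  (W=0, X=0, Y=1, Z=2) weight 1/54
  (W=0, X=1, Y=0, Z=2) weight 1/81
  (W=1, X=0, Y=1, Z=2) weight 1/54
  (W=1, X=1, Y=0, Z=2) weight 1/54
  (W=2, X=0, Y=1, Z=2) weight 1/54
  (W=2, X=1, Y=0, Z=2) weight 1/81
  (W=3, X=0, Y=1, Z=2) weight 1/54
  (W=3, X=1, Y=0, Z=2) weight 1/81
Group by X:
  weight(X=0) = 2/27
  weight(X=1) = 1/18
Total weight = 2/27 + 1/18 = 7/54
P(X=0 | obs) = 2/27 / 7/54 = 4/7
P(X=1 | obs) = 1/18 / 7/54 = 3/7

P(X = 0 | obs) = 4/7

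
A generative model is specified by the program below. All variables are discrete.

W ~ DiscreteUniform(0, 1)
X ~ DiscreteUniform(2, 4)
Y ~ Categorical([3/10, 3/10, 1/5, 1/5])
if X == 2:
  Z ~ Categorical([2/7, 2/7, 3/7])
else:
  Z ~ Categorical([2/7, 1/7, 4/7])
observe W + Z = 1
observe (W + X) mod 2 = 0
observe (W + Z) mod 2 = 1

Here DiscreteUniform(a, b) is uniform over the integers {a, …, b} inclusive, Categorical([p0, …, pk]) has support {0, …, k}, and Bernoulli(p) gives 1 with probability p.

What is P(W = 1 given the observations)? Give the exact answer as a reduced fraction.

P(W = 1 | obs) = 2/5

Enumerate traces; 12 have nonzero weight after conditioning:
  (W=0, X=2, Y=0, Z=1) weight 1/70
  (W=0, X=2, Y=1, Z=1) weight 1/70
  (W=0, X=2, Y=2, Z=1) weight 1/105
  (W=0, X=2, Y=3, Z=1) weight 1/105
  (W=0, X=4, Y=0, Z=1) weight 1/140
  (W=0, X=4, Y=1, Z=1) weight 1/140
  (W=0, X=4, Y=2, Z=1) weight 1/210
  (W=0, X=4, Y=3, Z=1) weight 1/210
  (W=1, X=3, Y=0, Z=0) weight 1/70
  … 3 more
Group by W:
  weight(W=0) = 1/14
  weight(W=1) = 1/21
Total weight = 1/14 + 1/21 = 5/42
P(W=0 | obs) = 1/14 / 5/42 = 3/5
P(W=1 | obs) = 1/21 / 5/42 = 2/5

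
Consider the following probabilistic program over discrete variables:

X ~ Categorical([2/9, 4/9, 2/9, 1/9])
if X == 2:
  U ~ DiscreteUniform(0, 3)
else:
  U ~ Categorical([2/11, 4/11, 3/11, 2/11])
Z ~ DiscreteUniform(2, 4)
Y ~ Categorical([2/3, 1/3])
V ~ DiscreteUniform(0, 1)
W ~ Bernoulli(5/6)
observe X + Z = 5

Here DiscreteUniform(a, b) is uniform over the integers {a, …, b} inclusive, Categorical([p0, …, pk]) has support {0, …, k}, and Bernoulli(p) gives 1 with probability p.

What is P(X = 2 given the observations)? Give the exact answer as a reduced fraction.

Enumerate traces; 96 have nonzero weight after conditioning:
  (X=1, U=0, Z=4, Y=0, V=0, W=0) weight 4/2673
  (X=1, U=0, Z=4, Y=0, V=0, W=1) weight 20/2673
  (X=1, U=0, Z=4, Y=0, V=1, W=0) weight 4/2673
  (X=1, U=0, Z=4, Y=0, V=1, W=1) weight 20/2673
  (X=1, U=0, Z=4, Y=1, V=0, W=0) weight 2/2673
  (X=1, U=0, Z=4, Y=1, V=0, W=1) weight 10/2673
  (X=1, U=0, Z=4, Y=1, V=1, W=0) weight 2/2673
  (X=1, U=0, Z=4, Y=1, V=1, W=1) weight 10/2673
  (X=2, U=0, Z=3, Y=0, V=0, W=0) weight 1/972
  (X=3, U=0, Z=2, Y=0, V=0, W=0) weight 1/2673
  … 86 more
Group by X:
  weight(X=1) = 4/27
  weight(X=2) = 2/27
  weight(X=3) = 1/27
Total weight = 4/27 + 2/27 + 1/27 = 7/27
P(X=1 | obs) = 4/27 / 7/27 = 4/7
P(X=2 | obs) = 2/27 / 7/27 = 2/7
P(X=3 | obs) = 1/27 / 7/27 = 1/7

P(X = 2 | obs) = 2/7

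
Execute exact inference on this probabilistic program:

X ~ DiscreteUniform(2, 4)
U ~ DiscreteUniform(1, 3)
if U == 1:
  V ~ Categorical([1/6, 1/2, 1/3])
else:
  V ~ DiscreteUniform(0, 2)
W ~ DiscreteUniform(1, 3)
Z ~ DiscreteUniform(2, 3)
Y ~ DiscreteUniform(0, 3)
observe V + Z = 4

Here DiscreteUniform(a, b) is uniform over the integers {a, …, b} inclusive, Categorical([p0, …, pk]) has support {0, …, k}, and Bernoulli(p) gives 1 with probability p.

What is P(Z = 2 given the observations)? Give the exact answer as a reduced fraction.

P(Z = 2 | obs) = 6/13

Enumerate traces; 216 have nonzero weight after conditioning:
  (X=2, U=1, V=1, W=1, Z=3, Y=0) weight 1/432
  (X=2, U=1, V=1, W=1, Z=3, Y=1) weight 1/432
  (X=2, U=1, V=1, W=1, Z=3, Y=2) weight 1/432
  (X=2, U=1, V=1, W=1, Z=3, Y=3) weight 1/432
  (X=2, U=1, V=1, W=2, Z=3, Y=0) weight 1/432
  (X=2, U=1, V=1, W=2, Z=3, Y=1) weight 1/432
  (X=2, U=1, V=1, W=2, Z=3, Y=2) weight 1/432
  (X=2, U=1, V=1, W=2, Z=3, Y=3) weight 1/432
  (X=2, U=1, V=2, W=1, Z=2, Y=0) weight 1/648
  … 207 more
Group by Z:
  weight(Z=2) = 1/6
  weight(Z=3) = 7/36
Total weight = 1/6 + 7/36 = 13/36
P(Z=2 | obs) = 1/6 / 13/36 = 6/13
P(Z=3 | obs) = 7/36 / 13/36 = 7/13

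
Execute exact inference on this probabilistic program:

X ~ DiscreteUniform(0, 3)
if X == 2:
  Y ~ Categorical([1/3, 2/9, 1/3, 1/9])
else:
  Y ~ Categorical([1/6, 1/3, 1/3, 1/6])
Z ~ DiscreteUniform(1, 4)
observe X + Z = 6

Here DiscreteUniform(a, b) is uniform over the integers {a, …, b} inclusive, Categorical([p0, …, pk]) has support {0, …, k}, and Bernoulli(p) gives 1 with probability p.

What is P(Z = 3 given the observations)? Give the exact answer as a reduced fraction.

P(Z = 3 | obs) = 1/2

Enumerate traces; 8 have nonzero weight after conditioning:
  (X=2, Y=0, Z=4) weight 1/48
  (X=2, Y=1, Z=4) weight 1/72
  (X=2, Y=2, Z=4) weight 1/48
  (X=2, Y=3, Z=4) weight 1/144
  (X=3, Y=0, Z=3) weight 1/96
  (X=3, Y=1, Z=3) weight 1/48
  (X=3, Y=2, Z=3) weight 1/48
  (X=3, Y=3, Z=3) weight 1/96
Group by Z:
  weight(Z=3) = 1/16
  weight(Z=4) = 1/16
Total weight = 1/16 + 1/16 = 1/8
P(Z=3 | obs) = 1/16 / 1/8 = 1/2
P(Z=4 | obs) = 1/16 / 1/8 = 1/2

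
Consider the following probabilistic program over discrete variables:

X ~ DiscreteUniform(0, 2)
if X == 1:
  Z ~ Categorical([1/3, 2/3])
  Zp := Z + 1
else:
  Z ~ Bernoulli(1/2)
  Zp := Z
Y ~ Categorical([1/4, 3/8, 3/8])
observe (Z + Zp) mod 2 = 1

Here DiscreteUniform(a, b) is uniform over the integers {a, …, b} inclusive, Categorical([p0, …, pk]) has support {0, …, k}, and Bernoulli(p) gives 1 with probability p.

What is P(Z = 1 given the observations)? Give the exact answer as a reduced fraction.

Enumerate traces; 6 have nonzero weight after conditioning:
  (X=1, Z=0, Y=0) weight 1/36
  (X=1, Z=0, Y=1) weight 1/24
  (X=1, Z=0, Y=2) weight 1/24
  (X=1, Z=1, Y=0) weight 1/18
  (X=1, Z=1, Y=1) weight 1/12
  (X=1, Z=1, Y=2) weight 1/12
Group by Z:
  weight(Z=0) = 1/9
  weight(Z=1) = 2/9
Total weight = 1/9 + 2/9 = 1/3
P(Z=0 | obs) = 1/9 / 1/3 = 1/3
P(Z=1 | obs) = 2/9 / 1/3 = 2/3

P(Z = 1 | obs) = 2/3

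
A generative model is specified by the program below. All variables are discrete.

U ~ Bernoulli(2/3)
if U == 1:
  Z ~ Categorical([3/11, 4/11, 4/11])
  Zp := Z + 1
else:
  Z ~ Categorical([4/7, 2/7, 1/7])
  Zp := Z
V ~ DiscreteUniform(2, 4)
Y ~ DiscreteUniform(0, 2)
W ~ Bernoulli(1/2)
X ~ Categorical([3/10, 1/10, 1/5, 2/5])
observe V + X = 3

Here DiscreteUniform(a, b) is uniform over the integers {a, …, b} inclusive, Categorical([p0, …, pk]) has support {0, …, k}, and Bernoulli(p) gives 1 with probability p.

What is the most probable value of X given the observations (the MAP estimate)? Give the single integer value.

Enumerate traces; 72 have nonzero weight after conditioning:
  (U=0, Z=0, V=2, Y=0, W=0, X=1) weight 1/945
  (U=0, Z=0, V=2, Y=0, W=1, X=1) weight 1/945
  (U=0, Z=0, V=2, Y=1, W=0, X=1) weight 1/945
  (U=0, Z=0, V=2, Y=1, W=1, X=1) weight 1/945
  (U=0, Z=0, V=2, Y=2, W=0, X=1) weight 1/945
  (U=0, Z=0, V=2, Y=2, W=1, X=1) weight 1/945
  (U=0, Z=0, V=3, Y=0, W=0, X=0) weight 1/315
  (U=0, Z=0, V=3, Y=0, W=1, X=0) weight 1/315
  … 64 more
Group by X:
  weight(X=0) = 1/10
  weight(X=1) = 1/30
Total weight = 1/10 + 1/30 = 2/15
P(X=0 | obs) = 1/10 / 2/15 = 3/4
P(X=1 | obs) = 1/30 / 2/15 = 1/4
argmax = 0

argmax_v P(X = v | obs) = 0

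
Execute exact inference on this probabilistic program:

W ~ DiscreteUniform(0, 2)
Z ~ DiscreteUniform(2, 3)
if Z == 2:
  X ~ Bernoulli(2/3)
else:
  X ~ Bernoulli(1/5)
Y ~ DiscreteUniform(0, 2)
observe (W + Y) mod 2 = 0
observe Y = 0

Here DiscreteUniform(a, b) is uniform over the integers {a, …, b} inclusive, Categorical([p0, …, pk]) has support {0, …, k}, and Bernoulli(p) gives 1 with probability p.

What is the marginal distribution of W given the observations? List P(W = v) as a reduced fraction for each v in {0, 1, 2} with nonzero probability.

Enumerate traces; 8 have nonzero weight after conditioning:
  (W=0, Z=2, X=0, Y=0) weight 1/54
  (W=0, Z=2, X=1, Y=0) weight 1/27
  (W=0, Z=3, X=0, Y=0) weight 2/45
  (W=0, Z=3, X=1, Y=0) weight 1/90
  (W=2, Z=2, X=0, Y=0) weight 1/54
  (W=2, Z=2, X=1, Y=0) weight 1/27
  (W=2, Z=3, X=0, Y=0) weight 2/45
  (W=2, Z=3, X=1, Y=0) weight 1/90
Group by W:
  weight(W=0) = 1/9
  weight(W=2) = 1/9
Total weight = 1/9 + 1/9 = 2/9
P(W=0 | obs) = 1/9 / 2/9 = 1/2
P(W=2 | obs) = 1/9 / 2/9 = 1/2

P(W=0) = 1/2, P(W=2) = 1/2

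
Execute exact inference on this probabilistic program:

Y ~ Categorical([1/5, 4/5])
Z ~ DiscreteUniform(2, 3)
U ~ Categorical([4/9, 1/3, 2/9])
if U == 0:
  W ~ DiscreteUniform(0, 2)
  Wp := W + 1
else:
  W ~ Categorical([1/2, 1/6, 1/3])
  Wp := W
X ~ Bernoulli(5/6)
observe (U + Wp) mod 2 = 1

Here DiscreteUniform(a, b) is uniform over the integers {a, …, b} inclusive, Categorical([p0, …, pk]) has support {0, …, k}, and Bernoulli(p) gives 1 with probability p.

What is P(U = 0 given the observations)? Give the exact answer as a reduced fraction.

P(U = 0 | obs) = 16/33

Enumerate traces; 40 have nonzero weight after conditioning:
  (Y=0, Z=2, U=0, W=0, X=0) weight 1/405
  (Y=0, Z=2, U=0, W=0, X=1) weight 1/81
  (Y=0, Z=2, U=0, W=2, X=0) weight 1/405
  (Y=0, Z=2, U=0, W=2, X=1) weight 1/81
  (Y=0, Z=2, U=1, W=0, X=0) weight 1/360
  (Y=0, Z=2, U=1, W=0, X=1) weight 1/72
  (Y=0, Z=2, U=1, W=2, X=0) weight 1/540
  (Y=0, Z=2, U=1, W=2, X=1) weight 1/108
  (Y=0, Z=2, U=2, W=1, X=0) weight 1/1620
  … 31 more
Group by U:
  weight(U=0) = 8/27
  weight(U=1) = 5/18
  weight(U=2) = 1/27
Total weight = 8/27 + 5/18 + 1/27 = 11/18
P(U=0 | obs) = 8/27 / 11/18 = 16/33
P(U=1 | obs) = 5/18 / 11/18 = 5/11
P(U=2 | obs) = 1/27 / 11/18 = 2/33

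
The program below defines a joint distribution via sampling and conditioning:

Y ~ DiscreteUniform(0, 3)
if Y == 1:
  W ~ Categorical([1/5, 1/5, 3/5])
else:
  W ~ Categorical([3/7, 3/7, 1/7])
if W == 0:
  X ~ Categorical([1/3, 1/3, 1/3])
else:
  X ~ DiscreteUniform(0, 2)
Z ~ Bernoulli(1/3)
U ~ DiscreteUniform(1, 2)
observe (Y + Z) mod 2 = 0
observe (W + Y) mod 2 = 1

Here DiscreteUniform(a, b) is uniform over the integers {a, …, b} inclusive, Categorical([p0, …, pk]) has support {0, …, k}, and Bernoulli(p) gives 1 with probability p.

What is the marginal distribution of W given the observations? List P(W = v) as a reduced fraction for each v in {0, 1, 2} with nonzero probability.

Enumerate traces; 36 have nonzero weight after conditioning:
  (Y=0, W=1, X=0, Z=0, U=1) weight 1/84
  (Y=0, W=1, X=0, Z=0, U=2) weight 1/84
  (Y=0, W=1, X=1, Z=0, U=1) weight 1/84
  (Y=0, W=1, X=1, Z=0, U=2) weight 1/84
  (Y=0, W=1, X=2, Z=0, U=1) weight 1/84
  (Y=0, W=1, X=2, Z=0, U=2) weight 1/84
  (Y=1, W=0, X=0, Z=1, U=1) weight 1/360
  (Y=1, W=0, X=0, Z=1, U=2) weight 1/360
  (Y=1, W=2, X=0, Z=1, U=1) weight 1/120
  … 27 more
Group by W:
  weight(W=0) = 11/210
  weight(W=1) = 1/7
  weight(W=2) = 13/210
Total weight = 11/210 + 1/7 + 13/210 = 9/35
P(W=0 | obs) = 11/210 / 9/35 = 11/54
P(W=1 | obs) = 1/7 / 9/35 = 5/9
P(W=2 | obs) = 13/210 / 9/35 = 13/54

P(W=0) = 11/54, P(W=1) = 5/9, P(W=2) = 13/54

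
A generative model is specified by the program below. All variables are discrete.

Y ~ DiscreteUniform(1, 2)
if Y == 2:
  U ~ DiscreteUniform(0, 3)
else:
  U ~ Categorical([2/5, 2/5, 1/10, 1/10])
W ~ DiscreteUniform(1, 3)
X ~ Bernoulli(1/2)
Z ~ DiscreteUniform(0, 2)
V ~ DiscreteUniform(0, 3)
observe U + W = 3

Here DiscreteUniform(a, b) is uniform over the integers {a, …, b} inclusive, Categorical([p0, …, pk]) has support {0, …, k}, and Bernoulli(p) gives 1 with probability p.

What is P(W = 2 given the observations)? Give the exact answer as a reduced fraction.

Enumerate traces; 144 have nonzero weight after conditioning:
  (Y=1, U=0, W=3, X=0, Z=0, V=0) weight 1/360
  (Y=1, U=0, W=3, X=0, Z=0, V=1) weight 1/360
  (Y=1, U=0, W=3, X=0, Z=0, V=2) weight 1/360
  (Y=1, U=0, W=3, X=0, Z=0, V=3) weight 1/360
  (Y=1, U=0, W=3, X=0, Z=1, V=0) weight 1/360
  (Y=1, U=0, W=3, X=0, Z=1, V=1) weight 1/360
  (Y=1, U=0, W=3, X=0, Z=1, V=2) weight 1/360
  (Y=1, U=0, W=3, X=0, Z=1, V=3) weight 1/360
  (Y=1, U=1, W=2, X=0, Z=0, V=0) weight 1/360
  (Y=1, U=2, W=1, X=0, Z=0, V=0) weight 1/1440
  … 134 more
Group by W:
  weight(W=1) = 7/120
  weight(W=2) = 13/120
  weight(W=3) = 13/120
Total weight = 7/120 + 13/120 + 13/120 = 11/40
P(W=1 | obs) = 7/120 / 11/40 = 7/33
P(W=2 | obs) = 13/120 / 11/40 = 13/33
P(W=3 | obs) = 13/120 / 11/40 = 13/33

P(W = 2 | obs) = 13/33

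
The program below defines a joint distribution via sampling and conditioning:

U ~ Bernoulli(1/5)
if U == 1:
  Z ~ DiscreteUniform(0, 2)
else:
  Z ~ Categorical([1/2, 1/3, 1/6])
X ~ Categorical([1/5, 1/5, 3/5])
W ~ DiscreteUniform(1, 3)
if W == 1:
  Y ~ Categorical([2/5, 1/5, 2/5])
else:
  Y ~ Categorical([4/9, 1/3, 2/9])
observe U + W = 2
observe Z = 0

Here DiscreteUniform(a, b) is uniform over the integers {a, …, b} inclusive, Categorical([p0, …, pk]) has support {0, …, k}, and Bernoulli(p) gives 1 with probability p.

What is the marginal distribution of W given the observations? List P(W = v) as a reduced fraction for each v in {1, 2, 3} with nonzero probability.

Enumerate traces; 18 have nonzero weight after conditioning:
  (U=0, Z=0, X=0, W=2, Y=0) weight 8/675
  (U=0, Z=0, X=0, W=2, Y=1) weight 2/225
  (U=0, Z=0, X=0, W=2, Y=2) weight 4/675
  (U=0, Z=0, X=1, W=2, Y=0) weight 8/675
  (U=0, Z=0, X=1, W=2, Y=1) weight 2/225
  (U=0, Z=0, X=1, W=2, Y=2) weight 4/675
  (U=0, Z=0, X=2, W=2, Y=0) weight 8/225
  (U=0, Z=0, X=2, W=2, Y=1) weight 2/75
  (U=1, Z=0, X=0, W=1, Y=0) weight 2/1125
  … 9 more
Group by W:
  weight(W=1) = 1/45
  weight(W=2) = 2/15
Total weight = 1/45 + 2/15 = 7/45
P(W=1 | obs) = 1/45 / 7/45 = 1/7
P(W=2 | obs) = 2/15 / 7/45 = 6/7

P(W=1) = 1/7, P(W=2) = 6/7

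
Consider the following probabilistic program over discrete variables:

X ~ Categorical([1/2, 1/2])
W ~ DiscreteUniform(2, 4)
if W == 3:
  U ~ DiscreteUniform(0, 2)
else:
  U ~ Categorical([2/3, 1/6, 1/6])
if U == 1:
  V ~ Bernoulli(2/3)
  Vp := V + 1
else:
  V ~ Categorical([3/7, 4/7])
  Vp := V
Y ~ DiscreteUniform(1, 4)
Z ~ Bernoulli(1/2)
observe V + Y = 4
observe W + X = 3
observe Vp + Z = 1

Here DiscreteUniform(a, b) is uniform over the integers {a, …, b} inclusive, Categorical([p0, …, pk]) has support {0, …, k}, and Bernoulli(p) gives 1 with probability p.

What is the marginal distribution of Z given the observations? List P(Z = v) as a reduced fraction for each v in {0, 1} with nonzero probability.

Enumerate traces; 10 have nonzero weight after conditioning:
  (X=0, W=3, U=0, V=0, Y=4, Z=1) weight 1/336
  (X=0, W=3, U=0, V=1, Y=3, Z=0) weight 1/252
  (X=0, W=3, U=1, V=0, Y=4, Z=0) weight 1/432
  (X=0, W=3, U=2, V=0, Y=4, Z=1) weight 1/336
  (X=0, W=3, U=2, V=1, Y=3, Z=0) weight 1/252
  (X=1, W=2, U=0, V=0, Y=4, Z=1) weight 1/168
  (X=1, W=2, U=0, V=1, Y=3, Z=0) weight 1/126
  (X=1, W=2, U=1, V=0, Y=4, Z=0) weight 1/864
  … 2 more
Group by Z:
  weight(Z=0) = 43/2016
  weight(Z=1) = 3/224
Total weight = 43/2016 + 3/224 = 5/144
P(Z=0 | obs) = 43/2016 / 5/144 = 43/70
P(Z=1 | obs) = 3/224 / 5/144 = 27/70

P(Z=0) = 43/70, P(Z=1) = 27/70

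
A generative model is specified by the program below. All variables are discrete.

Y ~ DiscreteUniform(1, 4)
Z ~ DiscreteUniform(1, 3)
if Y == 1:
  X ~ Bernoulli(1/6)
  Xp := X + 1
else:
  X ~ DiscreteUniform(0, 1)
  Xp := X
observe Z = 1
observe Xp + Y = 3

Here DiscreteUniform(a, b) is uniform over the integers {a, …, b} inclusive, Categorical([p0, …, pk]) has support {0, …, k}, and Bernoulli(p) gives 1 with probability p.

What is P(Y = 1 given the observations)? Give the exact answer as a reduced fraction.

Enumerate traces; 3 have nonzero weight after conditioning:
  (Y=1, Z=1, X=1) weight 1/72
  (Y=2, Z=1, X=1) weight 1/24
  (Y=3, Z=1, X=0) weight 1/24
Group by Y:
  weight(Y=1) = 1/72
  weight(Y=2) = 1/24
  weight(Y=3) = 1/24
Total weight = 1/72 + 1/24 + 1/24 = 7/72
P(Y=1 | obs) = 1/72 / 7/72 = 1/7
P(Y=2 | obs) = 1/24 / 7/72 = 3/7
P(Y=3 | obs) = 1/24 / 7/72 = 3/7

P(Y = 1 | obs) = 1/7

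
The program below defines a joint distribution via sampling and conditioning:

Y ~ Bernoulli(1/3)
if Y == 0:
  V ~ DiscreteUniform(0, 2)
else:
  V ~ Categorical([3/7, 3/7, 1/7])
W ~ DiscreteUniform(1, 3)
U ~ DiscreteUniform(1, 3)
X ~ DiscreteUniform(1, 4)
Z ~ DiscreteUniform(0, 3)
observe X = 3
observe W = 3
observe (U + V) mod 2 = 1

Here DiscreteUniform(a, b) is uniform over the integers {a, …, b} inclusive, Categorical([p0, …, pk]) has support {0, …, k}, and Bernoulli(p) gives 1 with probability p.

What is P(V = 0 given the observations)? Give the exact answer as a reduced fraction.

P(V = 0 | obs) = 46/103

Enumerate traces; 40 have nonzero weight after conditioning:
  (Y=0, V=0, W=3, U=1, X=3, Z=0) weight 1/648
  (Y=0, V=0, W=3, U=1, X=3, Z=1) weight 1/648
  (Y=0, V=0, W=3, U=1, X=3, Z=2) weight 1/648
  (Y=0, V=0, W=3, U=1, X=3, Z=3) weight 1/648
  (Y=0, V=0, W=3, U=3, X=3, Z=0) weight 1/648
  (Y=0, V=0, W=3, U=3, X=3, Z=1) weight 1/648
  (Y=0, V=0, W=3, U=3, X=3, Z=2) weight 1/648
  (Y=0, V=0, W=3, U=3, X=3, Z=3) weight 1/648
  (Y=0, V=1, W=3, U=2, X=3, Z=0) weight 1/648
  (Y=0, V=2, W=3, U=1, X=3, Z=0) weight 1/648
  … 30 more
Group by V:
  weight(V=0) = 23/1134
  weight(V=1) = 23/2268
  weight(V=2) = 17/1134
Total weight = 23/1134 + 23/2268 + 17/1134 = 103/2268
P(V=0 | obs) = 23/1134 / 103/2268 = 46/103
P(V=1 | obs) = 23/2268 / 103/2268 = 23/103
P(V=2 | obs) = 17/1134 / 103/2268 = 34/103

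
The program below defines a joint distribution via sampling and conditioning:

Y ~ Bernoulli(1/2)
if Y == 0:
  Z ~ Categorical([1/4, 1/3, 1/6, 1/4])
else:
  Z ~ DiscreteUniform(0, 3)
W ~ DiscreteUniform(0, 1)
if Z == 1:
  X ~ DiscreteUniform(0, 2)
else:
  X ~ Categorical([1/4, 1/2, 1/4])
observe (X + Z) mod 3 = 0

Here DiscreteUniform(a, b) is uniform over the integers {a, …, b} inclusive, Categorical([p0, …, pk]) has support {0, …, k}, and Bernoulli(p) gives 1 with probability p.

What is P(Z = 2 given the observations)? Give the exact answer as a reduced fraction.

Enumerate traces; 16 have nonzero weight after conditioning:
  (Y=0, Z=0, W=0, X=0) weight 1/64
  (Y=0, Z=0, W=1, X=0) weight 1/64
  (Y=0, Z=1, W=0, X=2) weight 1/36
  (Y=0, Z=1, W=1, X=2) weight 1/36
  (Y=0, Z=2, W=0, X=1) weight 1/48
  (Y=0, Z=2, W=1, X=1) weight 1/48
  (Y=0, Z=3, W=0, X=0) weight 1/64
  (Y=0, Z=3, W=1, X=0) weight 1/64
  … 8 more
Group by Z:
  weight(Z=0) = 1/16
  weight(Z=1) = 7/72
  weight(Z=2) = 5/48
  weight(Z=3) = 1/16
Total weight = 1/16 + 7/72 + 5/48 + 1/16 = 47/144
P(Z=0 | obs) = 1/16 / 47/144 = 9/47
P(Z=1 | obs) = 7/72 / 47/144 = 14/47
P(Z=2 | obs) = 5/48 / 47/144 = 15/47
P(Z=3 | obs) = 1/16 / 47/144 = 9/47

P(Z = 2 | obs) = 15/47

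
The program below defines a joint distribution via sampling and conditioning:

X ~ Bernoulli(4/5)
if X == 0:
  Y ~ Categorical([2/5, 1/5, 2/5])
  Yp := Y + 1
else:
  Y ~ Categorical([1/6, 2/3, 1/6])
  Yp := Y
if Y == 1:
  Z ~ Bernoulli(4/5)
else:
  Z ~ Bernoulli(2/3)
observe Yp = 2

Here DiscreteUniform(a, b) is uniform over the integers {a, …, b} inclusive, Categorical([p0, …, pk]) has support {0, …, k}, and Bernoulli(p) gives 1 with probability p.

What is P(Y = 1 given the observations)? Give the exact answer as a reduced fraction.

Enumerate traces; 4 have nonzero weight after conditioning:
  (X=0, Y=1, Z=0) weight 1/125
  (X=0, Y=1, Z=1) weight 4/125
  (X=1, Y=2, Z=0) weight 2/45
  (X=1, Y=2, Z=1) weight 4/45
Group by Y:
  weight(Y=1) = 1/25
  weight(Y=2) = 2/15
Total weight = 1/25 + 2/15 = 13/75
P(Y=1 | obs) = 1/25 / 13/75 = 3/13
P(Y=2 | obs) = 2/15 / 13/75 = 10/13

P(Y = 1 | obs) = 3/13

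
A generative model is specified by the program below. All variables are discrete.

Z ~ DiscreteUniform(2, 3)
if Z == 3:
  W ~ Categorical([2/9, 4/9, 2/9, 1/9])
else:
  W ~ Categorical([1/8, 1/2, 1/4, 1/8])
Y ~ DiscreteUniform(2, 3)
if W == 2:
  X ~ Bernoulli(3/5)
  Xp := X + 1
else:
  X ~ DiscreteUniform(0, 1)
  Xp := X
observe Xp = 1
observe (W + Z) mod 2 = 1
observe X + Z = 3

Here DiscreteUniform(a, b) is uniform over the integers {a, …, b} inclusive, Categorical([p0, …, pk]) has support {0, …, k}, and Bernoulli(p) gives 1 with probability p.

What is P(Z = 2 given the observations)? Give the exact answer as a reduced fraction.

P(Z = 2 | obs) = 225/289

Enumerate traces; 6 have nonzero weight after conditioning:
  (Z=2, W=1, Y=2, X=1) weight 1/16
  (Z=2, W=1, Y=3, X=1) weight 1/16
  (Z=2, W=3, Y=2, X=1) weight 1/64
  (Z=2, W=3, Y=3, X=1) weight 1/64
  (Z=3, W=2, Y=2, X=0) weight 1/45
  (Z=3, W=2, Y=3, X=0) weight 1/45
Group by Z:
  weight(Z=2) = 5/32
  weight(Z=3) = 2/45
Total weight = 5/32 + 2/45 = 289/1440
P(Z=2 | obs) = 5/32 / 289/1440 = 225/289
P(Z=3 | obs) = 2/45 / 289/1440 = 64/289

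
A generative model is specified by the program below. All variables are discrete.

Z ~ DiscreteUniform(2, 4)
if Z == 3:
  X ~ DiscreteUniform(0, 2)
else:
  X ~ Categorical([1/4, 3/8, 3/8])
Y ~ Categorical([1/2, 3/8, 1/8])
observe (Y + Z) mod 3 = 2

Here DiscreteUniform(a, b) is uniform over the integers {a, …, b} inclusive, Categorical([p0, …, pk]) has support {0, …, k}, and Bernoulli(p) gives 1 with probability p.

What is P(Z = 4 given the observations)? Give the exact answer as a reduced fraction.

Enumerate traces; 9 have nonzero weight after conditioning:
  (Z=2, X=0, Y=0) weight 1/24
  (Z=2, X=1, Y=0) weight 1/16
  (Z=2, X=2, Y=0) weight 1/16
  (Z=3, X=0, Y=2) weight 1/72
  (Z=3, X=1, Y=2) weight 1/72
  (Z=3, X=2, Y=2) weight 1/72
  (Z=4, X=0, Y=1) weight 1/32
  (Z=4, X=1, Y=1) weight 3/64
  … 1 more
Group by Z:
  weight(Z=2) = 1/6
  weight(Z=3) = 1/24
  weight(Z=4) = 1/8
Total weight = 1/6 + 1/24 + 1/8 = 1/3
P(Z=2 | obs) = 1/6 / 1/3 = 1/2
P(Z=3 | obs) = 1/24 / 1/3 = 1/8
P(Z=4 | obs) = 1/8 / 1/3 = 3/8

P(Z = 4 | obs) = 3/8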